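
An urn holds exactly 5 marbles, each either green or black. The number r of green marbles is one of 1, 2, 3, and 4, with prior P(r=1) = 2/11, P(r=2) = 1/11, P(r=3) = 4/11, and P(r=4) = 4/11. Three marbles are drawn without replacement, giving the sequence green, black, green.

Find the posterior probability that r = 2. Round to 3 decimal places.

The likelihood of the observed sequence under each hypothesis: P(data | r = 1) = (1/5)(4/4)(0/3) = 0; P(data | r = 2) = (2/5)(3/4)(1/3) = 1/10; P(data | r = 3) = (3/5)(2/4)(2/3) = 1/5; P(data | r = 4) = (4/5)(1/4)(3/3) = 1/5.
Multiplying each by its prior: 2/11 · 0 = 0, 1/11 · 1/10 = 1/110, 4/11 · 1/5 = 4/55, 4/11 · 1/5 = 4/55; these sum to 17/110.
Therefore the posterior P(r = 2 | data) = (1/110) / (17/110) = 1/17.

0.059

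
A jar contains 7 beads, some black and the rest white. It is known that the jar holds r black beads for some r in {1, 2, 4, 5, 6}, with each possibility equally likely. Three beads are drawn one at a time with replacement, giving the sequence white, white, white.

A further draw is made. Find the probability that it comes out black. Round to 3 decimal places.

0.235

The likelihood of the observed sequence under each hypothesis: P(data | r = 1) = (6/7)(6/7)(6/7) = 0.62974; P(data | r = 2) = (5/7)(5/7)(5/7) = 0.36443; P(data | r = 4) = (3/7)(3/7)(3/7) = 0.078717; P(data | r = 5) = (2/7)(2/7)(2/7) = 0.023324; P(data | r = 6) = (1/7)(1/7)(1/7) = 0.0029155.
The prior-weighted likelihoods are 1/5 · 0.62974 = 0.12595, 1/5 · 0.36443 = 0.072886, 1/5 · 0.078717 = 0.015743, 1/5 · 0.023324 = 0.0046647, 1/5 · 0.0029155 = 0.00058309; with total 0.21983.
Dividing through by the total gives posterior P(r = 1 | data) = 0.57294, P(r = 2 | data) = 0.33156, P(r = 4 | data) = 0.071618, P(r = 5 | data) = 0.02122, P(r = 6 | data) = 0.0026525.
So P(black next | data) = Σ P(black next | H) P(H | data) = (1/7)(0.57294) + (2/7)(0.33156) + (4/7)(0.071618) + (5/7)(0.02122) + (6/7)(0.0026525) = 0.23494.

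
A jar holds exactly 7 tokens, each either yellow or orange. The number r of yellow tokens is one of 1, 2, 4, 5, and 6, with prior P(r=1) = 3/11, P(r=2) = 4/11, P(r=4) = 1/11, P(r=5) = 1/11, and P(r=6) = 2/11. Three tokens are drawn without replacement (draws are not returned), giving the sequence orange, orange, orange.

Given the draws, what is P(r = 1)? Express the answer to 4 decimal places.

0.5941

Under each hypothesis, the probability of the observed sequence is: P(data | r = 1) = (6/7)(5/6)(4/5) = 4/7; P(data | r = 2) = (5/7)(4/6)(3/5) = 2/7; P(data | r = 4) = (3/7)(2/6)(1/5) = 1/35; P(data | r = 5) = (2/7)(1/6)(0/5) = 0; P(data | r = 6) = (1/7)(0/6) = 0.
Weighting by the prior gives 3/11 · 4/7 = 12/77, 4/11 · 2/7 = 8/77, 1/11 · 1/35 = 1/385, 1/11 · 0 = 0, 2/11 · 0 = 0; these sum to 101/385.
By Bayes' rule, P(r = 1 | data) = (12/77) / (101/385) = 60/101.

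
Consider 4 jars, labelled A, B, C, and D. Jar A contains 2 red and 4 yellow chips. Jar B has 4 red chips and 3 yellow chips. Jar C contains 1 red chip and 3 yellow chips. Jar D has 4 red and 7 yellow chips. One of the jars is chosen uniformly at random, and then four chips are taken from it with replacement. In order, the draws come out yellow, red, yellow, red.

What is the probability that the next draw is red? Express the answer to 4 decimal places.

0.3988

For each hypothesis, P(data | H) works out to: P(data | jar A) = (4/6)(2/6)(4/6)(2/6) = 0.049383; P(data | jar B) = (3/7)(4/7)(3/7)(4/7) = 0.059975; P(data | jar C) = (3/4)(1/4)(3/4)(1/4) = 0.035156; P(data | jar D) = (7/11)(4/11)(7/11)(4/11) = 0.053548.
The prior-weighted likelihoods are 1/4 · 0.049383 = 0.012346, 1/4 · 0.059975 = 0.014994, 1/4 · 0.035156 = 0.0087891, 1/4 · 0.053548 = 0.013387; these sum to 0.049516.
Dividing through by the total gives posterior P(jar A | data) = 0.24933, P(jar B | data) = 0.30281, P(jar C | data) = 0.1775, P(jar D | data) = 0.27036.
So P(red next | data) = Σ P(red next | H) P(H | data) = (1/3)(0.24933) + (4/7)(0.30281) + (1/4)(0.1775) + (4/11)(0.27036) = 0.39883.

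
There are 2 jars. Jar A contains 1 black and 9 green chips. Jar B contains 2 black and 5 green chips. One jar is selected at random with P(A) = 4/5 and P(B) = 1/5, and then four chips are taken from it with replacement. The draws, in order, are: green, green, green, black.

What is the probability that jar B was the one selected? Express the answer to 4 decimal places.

0.2631

Compute the likelihood of the observed sequence for each case: P(data | jar A) = (9/10)(9/10)(9/10)(1/10) = 0.0729; P(data | jar B) = (5/7)(5/7)(5/7)(2/7) = 0.10412.
Multiplying each by its prior: 4/5 · 0.0729 = 0.05832, 1/5 · 0.10412 = 0.020825; these sum to 0.079145.
By Bayes' rule, P(jar B | data) = (0.020825) / (0.079145) = 0.26312.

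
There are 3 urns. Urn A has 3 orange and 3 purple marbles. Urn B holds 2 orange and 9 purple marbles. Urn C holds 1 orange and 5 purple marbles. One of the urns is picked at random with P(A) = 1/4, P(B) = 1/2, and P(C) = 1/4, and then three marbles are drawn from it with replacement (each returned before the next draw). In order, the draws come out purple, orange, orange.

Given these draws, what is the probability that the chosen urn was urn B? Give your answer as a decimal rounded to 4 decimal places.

0.2675

For each hypothesis, P(data | H) works out to: P(data | urn A) = (3/6)(3/6)(3/6) = 0.125; P(data | urn B) = (9/11)(2/11)(2/11) = 0.027047; P(data | urn C) = (5/6)(1/6)(1/6) = 0.023148.
Weighting by the prior gives 1/4 · 0.125 = 0.03125, 1/2 · 0.027047 = 0.013524, 1/4 · 0.023148 = 0.005787; with total 0.050561.
So P(urn B | data) = (0.013524) / (0.050561) = 0.26747.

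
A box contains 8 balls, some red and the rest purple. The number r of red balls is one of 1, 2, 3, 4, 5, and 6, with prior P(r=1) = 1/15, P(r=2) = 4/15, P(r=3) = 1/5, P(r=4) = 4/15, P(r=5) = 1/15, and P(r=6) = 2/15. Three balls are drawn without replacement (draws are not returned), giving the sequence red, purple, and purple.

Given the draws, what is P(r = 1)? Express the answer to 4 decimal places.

0.0593

The likelihood of the observed sequence under each hypothesis: P(data | r = 1) = (1/8)(7/7)(6/6) = 1/8; P(data | r = 2) = (2/8)(6/7)(5/6) = 5/28; P(data | r = 3) = (3/8)(5/7)(4/6) = 5/28; P(data | r = 4) = (4/8)(4/7)(3/6) = 1/7; P(data | r = 5) = (5/8)(3/7)(2/6) = 5/56; P(data | r = 6) = (6/8)(2/7)(1/6) = 1/28.
Multiplying each by its prior: 1/15 · 1/8 = 1/120, 4/15 · 5/28 = 1/21, 1/5 · 5/28 = 1/28, 4/15 · 1/7 = 4/105, 1/15 · 5/56 = 1/168, 2/15 · 1/28 = 1/210; these sum to 59/420.
So P(r = 1 | data) = (1/120) / (59/420) = 7/118.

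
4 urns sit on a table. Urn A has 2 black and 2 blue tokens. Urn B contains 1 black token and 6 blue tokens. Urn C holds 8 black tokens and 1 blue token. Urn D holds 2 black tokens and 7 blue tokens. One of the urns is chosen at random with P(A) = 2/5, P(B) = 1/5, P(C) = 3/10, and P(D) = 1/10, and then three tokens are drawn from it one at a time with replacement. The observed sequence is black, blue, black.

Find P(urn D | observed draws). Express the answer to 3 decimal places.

0.046

For each hypothesis, P(data | H) works out to: P(data | urn A) = (2/4)(2/4)(2/4) = 0.125; P(data | urn B) = (1/7)(6/7)(1/7) = 0.017493; P(data | urn C) = (8/9)(1/9)(8/9) = 0.087791; P(data | urn D) = (2/9)(7/9)(2/9) = 0.038409.
The prior-weighted likelihoods are 2/5 · 0.125 = 0.05, 1/5 · 0.017493 = 0.0034985, 3/10 · 0.087791 = 0.026337, 1/10 · 0.038409 = 0.0038409; with total 0.083677.
So P(urn D | data) = (0.0038409) / (0.083677) = 0.045901.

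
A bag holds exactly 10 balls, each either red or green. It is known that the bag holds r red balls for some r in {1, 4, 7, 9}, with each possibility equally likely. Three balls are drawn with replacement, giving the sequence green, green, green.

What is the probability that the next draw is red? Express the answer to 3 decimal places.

For each hypothesis, P(data | H) works out to: P(data | r = 1) = (9/10)(9/10)(9/10) = 0.729; P(data | r = 4) = (6/10)(6/10)(6/10) = 0.216; P(data | r = 7) = (3/10)(3/10)(3/10) = 0.027; P(data | r = 9) = (1/10)(1/10)(1/10) = 0.001.
Multiplying each by its prior: 1/4 · 0.729 = 0.18225, 1/4 · 0.216 = 0.054, 1/4 · 0.027 = 0.00675, 1/4 · 0.001 = 0.00025; with total 0.24325.
The posterior is then P(r = 1 | data) = 0.74923, P(r = 4 | data) = 0.22199, P(r = 7 | data) = 0.027749, P(r = 9 | data) = 0.0010277.
The predictive probability is P(red next | data) = (1/10)(0.74923) + (2/5)(0.22199) + (7/10)(0.027749) + (9/10)(0.0010277) = 0.18407.

0.184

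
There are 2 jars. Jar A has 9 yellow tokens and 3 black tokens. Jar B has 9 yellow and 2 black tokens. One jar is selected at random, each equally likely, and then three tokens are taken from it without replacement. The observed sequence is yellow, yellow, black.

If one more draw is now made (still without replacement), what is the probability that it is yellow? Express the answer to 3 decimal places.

0.824

Compute the likelihood of the observed sequence for each case: P(data | jar A) = (9/12)(8/11)(3/10) = 9/55; P(data | jar B) = (9/11)(8/10)(2/9) = 8/55.
Multiplying each by its prior: 1/2 · 9/55 = 9/110, 1/2 · 8/55 = 4/55; with total 17/110.
Normalising, the posterior is P(jar A | data) = 9/17, P(jar B | data) = 8/17.
Averaging over the posterior, P(yellow next | data) = (7/9)(9/17) + (7/8)(8/17) = 14/17.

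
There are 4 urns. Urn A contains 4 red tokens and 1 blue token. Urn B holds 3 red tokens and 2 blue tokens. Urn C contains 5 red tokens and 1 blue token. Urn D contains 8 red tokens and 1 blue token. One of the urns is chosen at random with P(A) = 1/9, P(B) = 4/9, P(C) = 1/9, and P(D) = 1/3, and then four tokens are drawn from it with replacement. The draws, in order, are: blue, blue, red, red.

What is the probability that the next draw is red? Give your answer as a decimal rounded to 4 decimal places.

0.6593

For each hypothesis, P(data | H) works out to: P(data | urn A) = (1/5)(1/5)(4/5)(4/5) = 0.0256; P(data | urn B) = (2/5)(2/5)(3/5)(3/5) = 0.0576; P(data | urn C) = (1/6)(1/6)(5/6)(5/6) = 0.01929; P(data | urn D) = (1/9)(1/9)(8/9)(8/9) = 0.0097546.
The prior-weighted likelihoods are 1/9 · 0.0256 = 0.0028444, 4/9 · 0.0576 = 0.0256, 1/9 · 0.01929 = 0.0021433, 1/3 · 0.0097546 = 0.0032515; with total 0.033839.
Normalising, the posterior is P(urn A | data) = 0.084057, P(urn B | data) = 0.75652, P(urn C | data) = 0.063339, P(urn D | data) = 0.096088.
The predictive probability is P(red next | data) = (4/5)(0.084057) + (3/5)(0.75652) + (5/6)(0.063339) + (8/9)(0.096088) = 0.65935.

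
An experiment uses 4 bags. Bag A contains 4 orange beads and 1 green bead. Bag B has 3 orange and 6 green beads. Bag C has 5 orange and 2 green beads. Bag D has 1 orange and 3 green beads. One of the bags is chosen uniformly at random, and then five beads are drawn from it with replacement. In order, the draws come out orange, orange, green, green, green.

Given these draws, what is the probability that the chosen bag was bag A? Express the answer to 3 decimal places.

Under each hypothesis, the probability of the observed sequence is: P(data | bag A) = (4/5)(4/5)(1/5)(1/5)(1/5) = 0.00512; P(data | bag B) = (3/9)(3/9)(6/9)(6/9)(6/9) = 0.032922; P(data | bag C) = (5/7)(5/7)(2/7)(2/7)(2/7) = 0.0119; P(data | bag D) = (1/4)(1/4)(3/4)(3/4)(3/4) = 0.026367.
Multiplying each by its prior: 1/4 · 0.00512 = 0.00128, 1/4 · 0.032922 = 0.0082305, 1/4 · 0.0119 = 0.002975, 1/4 · 0.026367 = 0.0065918; these sum to 0.019077.
So P(bag A | data) = (0.00128) / (0.019077) = 0.067096.

0.067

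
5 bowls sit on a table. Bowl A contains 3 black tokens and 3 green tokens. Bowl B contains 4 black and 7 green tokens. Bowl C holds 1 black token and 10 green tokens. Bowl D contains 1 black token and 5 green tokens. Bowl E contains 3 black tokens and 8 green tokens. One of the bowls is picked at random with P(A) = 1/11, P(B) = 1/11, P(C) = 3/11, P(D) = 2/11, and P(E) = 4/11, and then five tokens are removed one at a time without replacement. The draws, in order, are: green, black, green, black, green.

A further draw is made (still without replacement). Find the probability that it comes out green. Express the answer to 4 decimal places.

0.6289

For each hypothesis, P(data | H) works out to: P(data | bowl A) = (3/6)(3/5)(2/4)(2/3)(1/2) = 0.05; P(data | bowl B) = (7/11)(4/10)(6/9)(3/8)(5/7) = 0.045455; P(data | bowl C) = (10/11)(1/10)(9/9)(0/8) = 0; P(data | bowl D) = (5/6)(1/5)(4/4)(0/3) = 0; P(data | bowl E) = (8/11)(3/10)(7/9)(2/8)(6/7) = 0.036364.
The prior-weighted likelihoods are 1/11 · 0.05 = 0.0045455, 1/11 · 0.045455 = 0.0041322, 3/11 · 0 = 0, 2/11 · 0 = 0, 4/11 · 0.036364 = 0.013223; summing to 0.021901.
Normalising, the posterior is P(bowl A | data) = 0.20755, P(bowl B | data) = 0.18868, P(bowl C | data) = 0, P(bowl D | data) = 0, P(bowl E | data) = 0.60377.
Averaging over the posterior, P(green next | data) = (0)(0.20755) + (2/3)(0.18868) + (5/6)(0.60377) = 0.62893.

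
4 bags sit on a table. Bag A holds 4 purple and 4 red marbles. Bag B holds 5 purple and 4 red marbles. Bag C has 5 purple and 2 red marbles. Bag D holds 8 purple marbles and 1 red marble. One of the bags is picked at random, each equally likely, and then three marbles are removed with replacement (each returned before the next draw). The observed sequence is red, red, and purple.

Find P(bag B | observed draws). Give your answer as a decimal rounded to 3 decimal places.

0.361

Under each hypothesis, the probability of the observed sequence is: P(data | bag A) = (4/8)(4/8)(4/8) = 0.125; P(data | bag B) = (4/9)(4/9)(5/9) = 0.10974; P(data | bag C) = (2/7)(2/7)(5/7) = 0.058309; P(data | bag D) = (1/9)(1/9)(8/9) = 0.010974.
Multiplying each by its prior: 1/4 · 0.125 = 0.03125, 1/4 · 0.10974 = 0.027435, 1/4 · 0.058309 = 0.014577, 1/4 · 0.010974 = 0.0027435; these sum to 0.076006.
By Bayes' rule, P(bag B | data) = (0.027435) / (0.076006) = 0.36096.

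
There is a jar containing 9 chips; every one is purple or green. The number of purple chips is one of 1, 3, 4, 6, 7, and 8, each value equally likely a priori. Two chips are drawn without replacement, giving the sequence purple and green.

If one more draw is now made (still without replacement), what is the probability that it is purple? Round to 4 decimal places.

Under each hypothesis, the probability of the observed sequence is: P(data | r = 1) = (1/9)(8/8) = 1/9; P(data | r = 3) = (3/9)(6/8) = 1/4; P(data | r = 4) = (4/9)(5/8) = 5/18; P(data | r = 6) = (6/9)(3/8) = 1/4; P(data | r = 7) = (7/9)(2/8) = 7/36; P(data | r = 8) = (8/9)(1/8) = 1/9.
Weighting by the prior gives 1/6 · 1/9 = 1/54, 1/6 · 1/4 = 1/24, 1/6 · 5/18 = 5/108, 1/6 · 1/4 = 1/24, 1/6 · 7/36 = 7/216, 1/6 · 1/9 = 1/54; these sum to 43/216.
The posterior is then P(r = 1 | data) = 4/43, P(r = 3 | data) = 9/43, P(r = 4 | data) = 10/43, P(r = 6 | data) = 9/43, P(r = 7 | data) = 7/43, P(r = 8 | data) = 4/43.
The predictive probability is P(purple next | data) = (0)(4/43) + (2/7)(9/43) + (3/7)(10/43) + (5/7)(9/43) + (6/7)(7/43) + (1)(4/43) = 163/301.

0.5415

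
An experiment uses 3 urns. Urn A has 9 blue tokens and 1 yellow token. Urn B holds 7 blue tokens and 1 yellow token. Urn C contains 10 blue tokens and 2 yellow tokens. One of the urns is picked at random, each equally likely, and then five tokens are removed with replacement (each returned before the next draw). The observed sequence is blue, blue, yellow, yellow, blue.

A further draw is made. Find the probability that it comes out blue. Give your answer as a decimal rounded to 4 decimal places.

The likelihood of the observed sequence under each hypothesis: P(data | urn A) = (9/10)(9/10)(1/10)(1/10)(9/10) = 0.00729; P(data | urn B) = (7/8)(7/8)(1/8)(1/8)(7/8) = 0.010468; P(data | urn C) = (10/12)(10/12)(2/12)(2/12)(10/12) = 0.016075.
Weighting by the prior gives 1/3 · 0.00729 = 0.00243, 1/3 · 0.010468 = 0.0034892, 1/3 · 0.016075 = 0.0053584; with total 0.011278.
Dividing through by the total gives posterior P(urn A | data) = 0.21547, P(urn B | data) = 0.30939, P(urn C | data) = 0.47514.
Averaging over the posterior, P(blue next | data) = (9/10)(0.21547) + (7/8)(0.30939) + (5/6)(0.47514) = 0.86059.

0.8606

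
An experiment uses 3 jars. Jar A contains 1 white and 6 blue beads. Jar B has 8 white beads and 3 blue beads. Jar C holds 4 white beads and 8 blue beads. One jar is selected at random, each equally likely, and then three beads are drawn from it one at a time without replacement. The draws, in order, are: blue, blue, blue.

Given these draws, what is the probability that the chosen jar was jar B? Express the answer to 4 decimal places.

For each hypothesis, P(data | H) works out to: P(data | jar A) = (6/7)(5/6)(4/5) = 0.57143; P(data | jar B) = (3/11)(2/10)(1/9) = 0.0060606; P(data | jar C) = (8/12)(7/11)(6/10) = 0.25455.
Weighting by the prior gives 1/3 · 0.57143 = 0.19048, 1/3 · 0.0060606 = 0.0020202, 1/3 · 0.25455 = 0.084848; these sum to 0.27734.
So P(jar B | data) = (0.0020202) / (0.27734) = 0.0072841.

0.0073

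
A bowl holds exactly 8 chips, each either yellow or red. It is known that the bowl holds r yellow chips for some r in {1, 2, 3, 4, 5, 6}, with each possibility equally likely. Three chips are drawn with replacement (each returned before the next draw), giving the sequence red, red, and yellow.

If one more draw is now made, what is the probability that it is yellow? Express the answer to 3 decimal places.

For each hypothesis, P(data | H) works out to: P(data | r = 1) = (7/8)(7/8)(1/8) = 0.095703; P(data | r = 2) = (6/8)(6/8)(2/8) = 0.14062; P(data | r = 3) = (5/8)(5/8)(3/8) = 0.14648; P(data | r = 4) = (4/8)(4/8)(4/8) = 0.125; P(data | r = 5) = (3/8)(3/8)(5/8) = 0.087891; P(data | r = 6) = (2/8)(2/8)(6/8) = 0.046875.
The prior-weighted likelihoods are 1/6 · 0.095703 = 0.015951, 1/6 · 0.14062 = 0.023438, 1/6 · 0.14648 = 0.024414, 1/6 · 0.125 = 0.020833, 1/6 · 0.087891 = 0.014648, 1/6 · 0.046875 = 0.0078125; with total 0.1071.
The posterior is then P(r = 1 | data) = 0.14894, P(r = 2 | data) = 0.21884, P(r = 3 | data) = 0.22796, P(r = 4 | data) = 0.19453, P(r = 5 | data) = 0.13678, P(r = 6 | data) = 0.072948.
The predictive probability is P(yellow next | data) = (1/8)(0.14894) + (1/4)(0.21884) + (3/8)(0.22796) + (1/2)(0.19453) + (5/8)(0.13678) + (3/4)(0.072948) = 0.39628.

0.396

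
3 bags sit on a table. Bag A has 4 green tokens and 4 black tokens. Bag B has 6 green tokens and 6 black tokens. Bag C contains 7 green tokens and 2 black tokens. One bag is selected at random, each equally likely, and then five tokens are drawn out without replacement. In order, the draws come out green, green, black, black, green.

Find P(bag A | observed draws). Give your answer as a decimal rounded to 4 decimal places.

Compute the likelihood of the observed sequence for each case: P(data | bag A) = (4/8)(3/7)(4/6)(3/5)(2/4) = 0.042857; P(data | bag B) = (6/12)(5/11)(6/10)(5/9)(4/8) = 0.037879; P(data | bag C) = (7/9)(6/8)(2/7)(1/6)(5/5) = 0.027778.
Weighting by the prior gives 1/3 · 0.042857 = 0.014286, 1/3 · 0.037879 = 0.012626, 1/3 · 0.027778 = 0.0092593; with total 0.036171.
Hence P(bag A | data) = (0.014286) / (0.036171) = 0.39495.

0.3949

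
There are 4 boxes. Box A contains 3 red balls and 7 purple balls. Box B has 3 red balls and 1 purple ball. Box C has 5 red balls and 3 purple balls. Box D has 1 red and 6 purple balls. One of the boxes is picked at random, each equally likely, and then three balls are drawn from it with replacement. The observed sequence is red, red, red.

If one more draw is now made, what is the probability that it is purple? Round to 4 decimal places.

0.3139

For each hypothesis, P(data | H) works out to: P(data | box A) = (3/10)(3/10)(3/10) = 0.027; P(data | box B) = (3/4)(3/4)(3/4) = 0.42188; P(data | box C) = (5/8)(5/8)(5/8) = 0.24414; P(data | box D) = (1/7)(1/7)(1/7) = 0.0029155.
Weighting by the prior gives 1/4 · 0.027 = 0.00675, 1/4 · 0.42188 = 0.10547, 1/4 · 0.24414 = 0.061035, 1/4 · 0.0029155 = 0.00072886; these sum to 0.17398.
Dividing through by the total gives posterior P(box A | data) = 0.038797, P(box B | data) = 0.6062, P(box C | data) = 0.35081, P(box D | data) = 0.0041893.
Averaging over the posterior, P(purple next | data) = (7/10)(0.038797) + (1/4)(0.6062) + (3/8)(0.35081) + (6/7)(0.0041893) = 0.31385.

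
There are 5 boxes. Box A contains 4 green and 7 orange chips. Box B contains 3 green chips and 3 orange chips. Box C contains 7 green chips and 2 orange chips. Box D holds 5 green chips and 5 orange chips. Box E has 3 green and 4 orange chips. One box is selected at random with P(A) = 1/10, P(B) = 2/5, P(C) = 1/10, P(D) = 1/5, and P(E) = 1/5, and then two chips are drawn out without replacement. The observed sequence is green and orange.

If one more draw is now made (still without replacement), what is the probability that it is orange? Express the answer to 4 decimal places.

0.5109

Compute the likelihood of the observed sequence for each case: P(data | box A) = (4/11)(7/10) = 14/55; P(data | box B) = (3/6)(3/5) = 3/10; P(data | box C) = (7/9)(2/8) = 7/36; P(data | box D) = (5/10)(5/9) = 5/18; P(data | box E) = (3/7)(4/6) = 2/7.
The prior-weighted likelihoods are 1/10 · 14/55 = 7/275, 2/5 · 3/10 = 3/25, 1/10 · 7/36 = 7/360, 1/5 · 5/18 = 1/18, 1/5 · 2/7 = 2/35; with total 171/616.
Dividing through by the total gives posterior P(box A | data) = 0.091696, P(box B | data) = 0.43228, P(box C | data) = 0.070045, P(box D | data) = 0.20013, P(box E | data) = 0.20585.
Averaging over the posterior, P(orange next | data) = (2/3)(0.091696) + (1/2)(0.43228) + (1/7)(0.070045) + (1/2)(0.20013) + (3/5)(0.20585) = 0.51085.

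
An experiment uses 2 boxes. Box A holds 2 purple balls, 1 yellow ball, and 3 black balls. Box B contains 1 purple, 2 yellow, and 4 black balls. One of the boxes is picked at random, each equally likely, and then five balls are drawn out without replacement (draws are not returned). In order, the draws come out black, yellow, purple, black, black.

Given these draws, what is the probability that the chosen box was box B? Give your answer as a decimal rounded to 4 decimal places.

Compute the likelihood of the observed sequence for each case: P(data | box A) = (3/6)(1/5)(2/4)(2/3)(1/2) = 1/60; P(data | box B) = (4/7)(2/6)(1/5)(3/4)(2/3) = 2/105.
Multiplying each by its prior: 1/2 · 1/60 = 1/120, 1/2 · 2/105 = 1/105; summing to 1/56.
Hence P(box B | data) = (1/105) / (1/56) = 8/15.

0.5333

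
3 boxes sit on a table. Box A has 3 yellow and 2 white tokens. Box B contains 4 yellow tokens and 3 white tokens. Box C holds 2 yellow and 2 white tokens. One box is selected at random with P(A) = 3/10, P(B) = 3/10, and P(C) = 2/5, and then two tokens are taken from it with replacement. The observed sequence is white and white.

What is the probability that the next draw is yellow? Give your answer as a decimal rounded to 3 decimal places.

Compute the likelihood of the observed sequence for each case: P(data | box A) = (2/5)(2/5) = 0.16; P(data | box B) = (3/7)(3/7) = 0.18367; P(data | box C) = (2/4)(2/4) = 0.25.
Multiplying each by its prior: 3/10 · 0.16 = 0.048, 3/10 · 0.18367 = 0.055102, 2/5 · 0.25 = 0.1; with total 0.2031.
Dividing through by the total gives posterior P(box A | data) = 0.23633, P(box B | data) = 0.2713, P(box C | data) = 0.49236.
So P(yellow next | data) = Σ P(yellow next | H) P(H | data) = (3/5)(0.23633) + (4/7)(0.2713) + (1/2)(0.49236) = 0.54301.

0.543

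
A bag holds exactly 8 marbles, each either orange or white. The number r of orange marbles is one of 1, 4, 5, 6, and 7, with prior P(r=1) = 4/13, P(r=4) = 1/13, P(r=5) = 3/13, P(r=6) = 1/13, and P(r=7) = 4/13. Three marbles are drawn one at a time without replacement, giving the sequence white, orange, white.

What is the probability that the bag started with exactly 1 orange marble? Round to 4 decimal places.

0.5283

The likelihood of the observed sequence under each hypothesis: P(data | r = 1) = (7/8)(1/7)(6/6) = 1/8; P(data | r = 4) = (4/8)(4/7)(3/6) = 1/7; P(data | r = 5) = (3/8)(5/7)(2/6) = 5/56; P(data | r = 6) = (2/8)(6/7)(1/6) = 1/28; P(data | r = 7) = (1/8)(7/7)(0/6) = 0.
The prior-weighted likelihoods are 4/13 · 1/8 = 1/26, 1/13 · 1/7 = 1/91, 3/13 · 5/56 = 15/728, 1/13 · 1/28 = 1/364, 4/13 · 0 = 0; summing to 53/728.
Hence P(r = 1 | data) = (1/26) / (53/728) = 28/53.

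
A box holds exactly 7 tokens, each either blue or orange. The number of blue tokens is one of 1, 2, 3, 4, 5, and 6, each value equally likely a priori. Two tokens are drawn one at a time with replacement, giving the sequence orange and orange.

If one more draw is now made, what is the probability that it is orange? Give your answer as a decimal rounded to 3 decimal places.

Under each hypothesis, the probability of the observed sequence is: P(data | r = 1) = (6/7)(6/7) = 36/49; P(data | r = 2) = (5/7)(5/7) = 25/49; P(data | r = 3) = (4/7)(4/7) = 16/49; P(data | r = 4) = (3/7)(3/7) = 9/49; P(data | r = 5) = (2/7)(2/7) = 4/49; P(data | r = 6) = (1/7)(1/7) = 1/49.
The prior-weighted likelihoods are 1/6 · 36/49 = 6/49, 1/6 · 25/49 = 25/294, 1/6 · 16/49 = 8/147, 1/6 · 9/49 = 3/98, 1/6 · 4/49 = 2/147, 1/6 · 1/49 = 1/294; these sum to 13/42.
Normalising, the posterior is P(r = 1 | data) = 36/91, P(r = 2 | data) = 25/91, P(r = 3 | data) = 16/91, P(r = 4 | data) = 9/91, P(r = 5 | data) = 4/91, P(r = 6 | data) = 1/91.
The predictive probability is P(orange next | data) = (6/7)(36/91) + (5/7)(25/91) + (4/7)(16/91) + (3/7)(9/91) + (2/7)(4/91) + (1/7)(1/91) = 9/13.

0.692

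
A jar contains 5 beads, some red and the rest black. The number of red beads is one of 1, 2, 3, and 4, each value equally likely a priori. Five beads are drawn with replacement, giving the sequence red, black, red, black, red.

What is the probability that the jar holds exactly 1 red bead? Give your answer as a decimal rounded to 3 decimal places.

0.062

The likelihood of the observed sequence under each hypothesis: P(data | r = 1) = (1/5)(4/5)(1/5)(4/5)(1/5) = 0.00512; P(data | r = 2) = (2/5)(3/5)(2/5)(3/5)(2/5) = 0.02304; P(data | r = 3) = (3/5)(2/5)(3/5)(2/5)(3/5) = 0.03456; P(data | r = 4) = (4/5)(1/5)(4/5)(1/5)(4/5) = 0.02048.
The prior-weighted likelihoods are 1/4 · 0.00512 = 0.00128, 1/4 · 0.02304 = 0.00576, 1/4 · 0.03456 = 0.00864, 1/4 · 0.02048 = 0.00512; summing to 0.0208.
Therefore the posterior P(r = 1 | data) = (0.00128) / (0.0208) = 0.061538.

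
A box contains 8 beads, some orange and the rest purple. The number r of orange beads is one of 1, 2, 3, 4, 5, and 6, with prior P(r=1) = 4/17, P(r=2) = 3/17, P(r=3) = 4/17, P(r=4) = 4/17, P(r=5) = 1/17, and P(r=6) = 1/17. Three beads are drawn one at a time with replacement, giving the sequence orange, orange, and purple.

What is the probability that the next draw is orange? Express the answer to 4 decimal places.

For each hypothesis, P(data | H) works out to: P(data | r = 1) = (1/8)(1/8)(7/8) = 0.013672; P(data | r = 2) = (2/8)(2/8)(6/8) = 0.046875; P(data | r = 3) = (3/8)(3/8)(5/8) = 0.087891; P(data | r = 4) = (4/8)(4/8)(4/8) = 0.125; P(data | r = 5) = (5/8)(5/8)(3/8) = 0.14648; P(data | r = 6) = (6/8)(6/8)(2/8) = 0.14062.
Multiplying each by its prior: 4/17 · 0.013672 = 0.0032169, 3/17 · 0.046875 = 0.0082721, 4/17 · 0.087891 = 0.02068, 4/17 · 0.125 = 0.029412, 1/17 · 0.14648 = 0.0086167, 1/17 · 0.14062 = 0.0082721; these sum to 0.07847.
Normalising, the posterior is P(r = 1 | data) = 0.040996, P(r = 2 | data) = 0.10542, P(r = 3 | data) = 0.26354, P(r = 4 | data) = 0.37482, P(r = 5 | data) = 0.10981, P(r = 6 | data) = 0.10542.
So P(orange next | data) = Σ P(orange next | H) P(H | data) = (1/8)(0.040996) + (1/4)(0.10542) + (3/8)(0.26354) + (1/2)(0.37482) + (5/8)(0.10981) + (3/4)(0.10542) = 0.46541.

0.4654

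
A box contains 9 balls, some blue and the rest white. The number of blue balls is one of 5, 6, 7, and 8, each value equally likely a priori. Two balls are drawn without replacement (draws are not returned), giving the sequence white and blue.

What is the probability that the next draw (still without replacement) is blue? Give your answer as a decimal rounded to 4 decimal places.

0.7381

The likelihood of the observed sequence under each hypothesis: P(data | r = 5) = (4/9)(5/8) = 5/18; P(data | r = 6) = (3/9)(6/8) = 1/4; P(data | r = 7) = (2/9)(7/8) = 7/36; P(data | r = 8) = (1/9)(8/8) = 1/9.
Weighting by the prior gives 1/4 · 5/18 = 5/72, 1/4 · 1/4 = 1/16, 1/4 · 7/36 = 7/144, 1/4 · 1/9 = 1/36; these sum to 5/24.
Normalising, the posterior is P(r = 5 | data) = 1/3, P(r = 6 | data) = 3/10, P(r = 7 | data) = 7/30, P(r = 8 | data) = 2/15.
Averaging over the posterior, P(blue next | data) = (4/7)(1/3) + (5/7)(3/10) + (6/7)(7/30) + (1)(2/15) = 31/42.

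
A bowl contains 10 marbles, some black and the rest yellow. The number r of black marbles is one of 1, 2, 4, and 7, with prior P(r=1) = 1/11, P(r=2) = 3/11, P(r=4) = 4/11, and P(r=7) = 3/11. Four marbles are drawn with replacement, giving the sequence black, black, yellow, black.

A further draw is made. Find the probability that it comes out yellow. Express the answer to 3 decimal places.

The likelihood of the observed sequence under each hypothesis: P(data | r = 1) = (1/10)(1/10)(9/10)(1/10) = 0.0009; P(data | r = 2) = (2/10)(2/10)(8/10)(2/10) = 0.0064; P(data | r = 4) = (4/10)(4/10)(6/10)(4/10) = 0.0384; P(data | r = 7) = (7/10)(7/10)(3/10)(7/10) = 0.1029.
Multiplying each by its prior: 1/11 · 0.0009 = 8.1818e-05, 3/11 · 0.0064 = 0.0017455, 4/11 · 0.0384 = 0.013964, 3/11 · 0.1029 = 0.028064; summing to 0.043855.
The posterior is then P(r = 1 | data) = 0.0018657, P(r = 2 | data) = 0.039801, P(r = 4 | data) = 0.31841, P(r = 7 | data) = 0.63993.
So P(yellow next | data) = Σ P(yellow next | H) P(H | data) = (9/10)(0.0018657) + (4/5)(0.039801) + (3/5)(0.31841) + (3/10)(0.63993) = 0.41654.

0.417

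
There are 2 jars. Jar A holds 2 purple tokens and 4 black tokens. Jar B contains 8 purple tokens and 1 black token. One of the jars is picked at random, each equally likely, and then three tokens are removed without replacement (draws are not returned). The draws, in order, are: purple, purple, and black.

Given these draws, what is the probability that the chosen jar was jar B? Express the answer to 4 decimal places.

0.6250

Under each hypothesis, the probability of the observed sequence is: P(data | jar A) = (2/6)(1/5)(4/4) = 1/15; P(data | jar B) = (8/9)(7/8)(1/7) = 1/9.
Multiplying each by its prior: 1/2 · 1/15 = 1/30, 1/2 · 1/9 = 1/18; summing to 4/45.
By Bayes' rule, P(jar B | data) = (1/18) / (4/45) = 5/8.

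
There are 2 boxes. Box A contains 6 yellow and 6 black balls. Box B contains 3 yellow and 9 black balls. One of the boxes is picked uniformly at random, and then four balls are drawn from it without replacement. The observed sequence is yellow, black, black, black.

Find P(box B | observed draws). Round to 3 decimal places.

0.677

Compute the likelihood of the observed sequence for each case: P(data | box A) = (6/12)(6/11)(5/10)(4/9) = 2/33; P(data | box B) = (3/12)(9/11)(8/10)(7/9) = 7/55.
Weighting by the prior gives 1/2 · 2/33 = 1/33, 1/2 · 7/55 = 7/110; summing to 31/330.
By Bayes' rule, P(box B | data) = (7/110) / (31/330) = 21/31.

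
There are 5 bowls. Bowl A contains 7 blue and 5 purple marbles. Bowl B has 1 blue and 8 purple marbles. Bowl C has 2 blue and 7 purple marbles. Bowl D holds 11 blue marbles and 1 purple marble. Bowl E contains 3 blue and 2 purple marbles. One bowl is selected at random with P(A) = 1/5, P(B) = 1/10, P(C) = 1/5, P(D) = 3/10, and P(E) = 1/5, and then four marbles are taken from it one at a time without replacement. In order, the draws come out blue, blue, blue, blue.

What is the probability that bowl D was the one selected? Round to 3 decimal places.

0.934

The likelihood of the observed sequence under each hypothesis: P(data | bowl A) = (7/12)(6/11)(5/10)(4/9) = 7/99; P(data | bowl B) = (1/9)(0/8) = 0; P(data | bowl C) = (2/9)(1/8)(0/7) = 0; P(data | bowl D) = (11/12)(10/11)(9/10)(8/9) = 2/3; P(data | bowl E) = (3/5)(2/4)(1/3)(0/2) = 0.
The prior-weighted likelihoods are 1/5 · 7/99 = 7/495, 1/10 · 0 = 0, 1/5 · 0 = 0, 3/10 · 2/3 = 1/5, 1/5 · 0 = 0; with total 106/495.
Therefore the posterior P(bowl D | data) = (1/5) / (106/495) = 99/106.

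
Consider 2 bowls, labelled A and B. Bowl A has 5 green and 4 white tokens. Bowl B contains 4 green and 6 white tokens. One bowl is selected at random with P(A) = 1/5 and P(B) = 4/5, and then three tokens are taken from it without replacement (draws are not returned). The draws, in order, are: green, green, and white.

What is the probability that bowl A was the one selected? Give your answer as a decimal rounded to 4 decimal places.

Under each hypothesis, the probability of the observed sequence is: P(data | bowl A) = (5/9)(4/8)(4/7) = 0.15873; P(data | bowl B) = (4/10)(3/9)(6/8) = 0.1.
Weighting by the prior gives 1/5 · 0.15873 = 0.031746, 4/5 · 0.1 = 0.08; these sum to 0.11175.
Therefore the posterior P(bowl A | data) = (0.031746) / (0.11175) = 0.28409.

0.2841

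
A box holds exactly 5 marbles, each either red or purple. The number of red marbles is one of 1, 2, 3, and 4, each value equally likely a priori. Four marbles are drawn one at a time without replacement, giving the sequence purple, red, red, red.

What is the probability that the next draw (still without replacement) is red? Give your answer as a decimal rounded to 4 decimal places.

For each hypothesis, P(data | H) works out to: P(data | r = 1) = (4/5)(1/4)(0/3) = 0; P(data | r = 2) = (3/5)(2/4)(1/3)(0/2) = 0; P(data | r = 3) = (2/5)(3/4)(2/3)(1/2) = 1/10; P(data | r = 4) = (1/5)(4/4)(3/3)(2/2) = 1/5.
The prior-weighted likelihoods are 1/4 · 0 = 0, 1/4 · 0 = 0, 1/4 · 1/10 = 1/40, 1/4 · 1/5 = 1/20; these sum to 3/40.
The posterior is then P(r = 1 | data) = 0, P(r = 2 | data) = 0, P(r = 3 | data) = 1/3, P(r = 4 | data) = 2/3.
Averaging over the posterior, P(red next | data) = (0)(1/3) + (1)(2/3) = 2/3.

0.6667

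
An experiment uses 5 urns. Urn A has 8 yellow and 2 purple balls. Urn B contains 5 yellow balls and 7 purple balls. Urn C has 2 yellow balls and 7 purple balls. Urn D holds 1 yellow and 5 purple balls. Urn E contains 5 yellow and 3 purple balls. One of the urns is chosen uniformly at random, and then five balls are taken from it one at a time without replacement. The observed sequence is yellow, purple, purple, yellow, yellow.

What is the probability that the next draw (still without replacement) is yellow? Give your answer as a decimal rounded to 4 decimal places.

0.6403

Under each hypothesis, the probability of the observed sequence is: P(data | urn A) = (8/10)(2/9)(1/8)(7/7)(6/6) = 0.022222; P(data | urn B) = (5/12)(7/11)(6/10)(4/9)(3/8) = 0.026515; P(data | urn C) = (2/9)(7/8)(6/7)(1/6)(0/5) = 0; P(data | urn D) = (1/6)(5/5)(4/4)(0/3) = 0; P(data | urn E) = (5/8)(3/7)(2/6)(4/5)(3/4) = 0.053571.
The prior-weighted likelihoods are 1/5 · 0.022222 = 0.0044444, 1/5 · 0.026515 = 0.005303, 1/5 · 0 = 0, 1/5 · 0 = 0, 1/5 · 0.053571 = 0.010714; with total 0.020462.
The posterior is then P(urn A | data) = 0.21721, P(urn B | data) = 0.25917, P(urn C | data) = 0, P(urn D | data) = 0, P(urn E | data) = 0.52362.
Averaging over the posterior, P(yellow next | data) = (1)(0.21721) + (2/7)(0.25917) + (2/3)(0.52362) = 0.64034.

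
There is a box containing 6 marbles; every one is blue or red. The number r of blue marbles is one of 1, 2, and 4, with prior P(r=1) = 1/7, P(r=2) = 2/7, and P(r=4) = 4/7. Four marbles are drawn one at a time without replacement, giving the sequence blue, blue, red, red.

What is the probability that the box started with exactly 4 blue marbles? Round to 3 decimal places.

0.667

The likelihood of the observed sequence under each hypothesis: P(data | r = 1) = (1/6)(0/5) = 0; P(data | r = 2) = (2/6)(1/5)(4/4)(3/3) = 1/15; P(data | r = 4) = (4/6)(3/5)(2/4)(1/3) = 1/15.
Multiplying each by its prior: 1/7 · 0 = 0, 2/7 · 1/15 = 2/105, 4/7 · 1/15 = 4/105; summing to 2/35.
By Bayes' rule, P(r = 4 | data) = (4/105) / (2/35) = 2/3.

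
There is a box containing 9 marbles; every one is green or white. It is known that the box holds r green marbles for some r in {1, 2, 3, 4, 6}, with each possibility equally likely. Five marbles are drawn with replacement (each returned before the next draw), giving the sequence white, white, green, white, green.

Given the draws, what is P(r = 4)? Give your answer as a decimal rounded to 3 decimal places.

0.294

The likelihood of the observed sequence under each hypothesis: P(data | r = 1) = (8/9)(8/9)(1/9)(8/9)(1/9) = 0.0086708; P(data | r = 2) = (7/9)(7/9)(2/9)(7/9)(2/9) = 0.023235; P(data | r = 3) = (6/9)(6/9)(3/9)(6/9)(3/9) = 0.032922; P(data | r = 4) = (5/9)(5/9)(4/9)(5/9)(4/9) = 0.03387; P(data | r = 6) = (3/9)(3/9)(6/9)(3/9)(6/9) = 0.016461.
Weighting by the prior gives 1/5 · 0.0086708 = 0.0017342, 1/5 · 0.023235 = 0.004647, 1/5 · 0.032922 = 0.0065844, 1/5 · 0.03387 = 0.006774, 1/5 · 0.016461 = 0.0032922; these sum to 0.023032.
By Bayes' rule, P(r = 4 | data) = (0.006774) / (0.023032) = 0.29412.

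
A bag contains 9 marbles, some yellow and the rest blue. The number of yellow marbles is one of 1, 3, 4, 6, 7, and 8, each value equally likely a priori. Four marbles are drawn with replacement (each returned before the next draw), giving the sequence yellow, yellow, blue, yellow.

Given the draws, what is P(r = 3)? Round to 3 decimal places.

The likelihood of the observed sequence under each hypothesis: P(data | r = 1) = (1/9)(1/9)(8/9)(1/9) = 0.0012193; P(data | r = 3) = (3/9)(3/9)(6/9)(3/9) = 0.024691; P(data | r = 4) = (4/9)(4/9)(5/9)(4/9) = 0.048773; P(data | r = 6) = (6/9)(6/9)(3/9)(6/9) = 0.098765; P(data | r = 7) = (7/9)(7/9)(2/9)(7/9) = 0.10456; P(data | r = 8) = (8/9)(8/9)(1/9)(8/9) = 0.078037.
Weighting by the prior gives 1/6 · 0.0012193 = 0.00020322, 1/6 · 0.024691 = 0.0041152, 1/6 · 0.048773 = 0.0081288, 1/6 · 0.098765 = 0.016461, 1/6 · 0.10456 = 0.017426, 1/6 · 0.078037 = 0.013006; with total 0.059341.
So P(r = 3 | data) = (0.0041152) / (0.059341) = 0.069349.

0.069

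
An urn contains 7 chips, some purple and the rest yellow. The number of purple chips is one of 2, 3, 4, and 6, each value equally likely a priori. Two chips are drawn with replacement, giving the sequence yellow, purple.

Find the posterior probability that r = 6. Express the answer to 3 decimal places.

0.150

For each hypothesis, P(data | H) works out to: P(data | r = 2) = (5/7)(2/7) = 10/49; P(data | r = 3) = (4/7)(3/7) = 12/49; P(data | r = 4) = (3/7)(4/7) = 12/49; P(data | r = 6) = (1/7)(6/7) = 6/49.
Weighting by the prior gives 1/4 · 10/49 = 5/98, 1/4 · 12/49 = 3/49, 1/4 · 12/49 = 3/49, 1/4 · 6/49 = 3/98; these sum to 10/49.
Therefore the posterior P(r = 6 | data) = (3/98) / (10/49) = 3/20.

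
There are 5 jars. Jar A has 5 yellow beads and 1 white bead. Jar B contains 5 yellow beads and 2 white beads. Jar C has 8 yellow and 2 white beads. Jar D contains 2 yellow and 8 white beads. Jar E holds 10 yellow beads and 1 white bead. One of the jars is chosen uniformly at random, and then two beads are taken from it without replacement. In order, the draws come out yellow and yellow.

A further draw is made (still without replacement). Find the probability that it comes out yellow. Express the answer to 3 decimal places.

0.760

Under each hypothesis, the probability of the observed sequence is: P(data | jar A) = (5/6)(4/5) = 0.66667; P(data | jar B) = (5/7)(4/6) = 0.47619; P(data | jar C) = (8/10)(7/9) = 0.62222; P(data | jar D) = (2/10)(1/9) = 0.022222; P(data | jar E) = (10/11)(9/10) = 0.81818.
The prior-weighted likelihoods are 1/5 · 0.66667 = 0.13333, 1/5 · 0.47619 = 0.095238, 1/5 · 0.62222 = 0.12444, 1/5 · 0.022222 = 0.0044444, 1/5 · 0.81818 = 0.16364; with total 0.5211.
Dividing through by the total gives posterior P(jar A | data) = 0.25587, P(jar B | data) = 0.18276, P(jar C | data) = 0.23881, P(jar D | data) = 0.008529, P(jar E | data) = 0.31402.
The predictive probability is P(yellow next | data) = (3/4)(0.25587) + (3/5)(0.18276) + (3/4)(0.23881) + (0)(0.008529) + (8/9)(0.31402) = 0.7598.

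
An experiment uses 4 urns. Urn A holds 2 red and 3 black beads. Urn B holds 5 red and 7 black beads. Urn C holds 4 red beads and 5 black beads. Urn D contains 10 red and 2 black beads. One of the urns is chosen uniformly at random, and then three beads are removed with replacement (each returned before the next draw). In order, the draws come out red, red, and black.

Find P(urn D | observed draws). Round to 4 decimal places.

0.2738

For each hypothesis, P(data | H) works out to: P(data | urn A) = (2/5)(2/5)(3/5) = 0.096; P(data | urn B) = (5/12)(5/12)(7/12) = 0.10127; P(data | urn C) = (4/9)(4/9)(5/9) = 0.10974; P(data | urn D) = (10/12)(10/12)(2/12) = 0.11574.
Weighting by the prior gives 1/4 · 0.096 = 0.024, 1/4 · 0.10127 = 0.025318, 1/4 · 0.10974 = 0.027435, 1/4 · 0.11574 = 0.028935; these sum to 0.10569.
So P(urn D | data) = (0.028935) / (0.10569) = 0.27378.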